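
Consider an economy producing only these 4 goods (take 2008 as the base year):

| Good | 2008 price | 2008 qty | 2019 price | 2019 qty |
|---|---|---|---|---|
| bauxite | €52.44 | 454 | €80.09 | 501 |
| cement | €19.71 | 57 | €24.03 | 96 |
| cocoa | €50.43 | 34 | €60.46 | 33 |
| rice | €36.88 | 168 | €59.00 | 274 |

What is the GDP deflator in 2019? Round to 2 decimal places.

Nominal GDP 2019 = 80.09·501 + 24.03·96 + 60.46·33 + 59.00·274 = 60593.15.
Real GDP 2019 (at 2008 prices) = 52.44·501 + 19.71·96 + 50.43·33 + 36.88·274 = 39933.91.
Deflator = Nominal/Real × 100 = 60593.15/39933.91 × 100 = 151.734.

151.73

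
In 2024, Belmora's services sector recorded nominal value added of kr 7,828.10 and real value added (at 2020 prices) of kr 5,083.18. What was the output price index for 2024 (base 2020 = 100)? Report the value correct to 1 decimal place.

154.0

output price index = (Nominal / Real) × 100 = 7828.10 / 5083.18 × 100 = 154.00.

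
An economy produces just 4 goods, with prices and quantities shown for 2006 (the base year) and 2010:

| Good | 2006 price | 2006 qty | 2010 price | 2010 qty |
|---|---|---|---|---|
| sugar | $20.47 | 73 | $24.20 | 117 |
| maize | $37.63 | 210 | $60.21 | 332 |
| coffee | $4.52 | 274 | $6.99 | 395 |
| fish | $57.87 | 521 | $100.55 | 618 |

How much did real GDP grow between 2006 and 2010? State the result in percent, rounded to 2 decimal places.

Real GDP 2006 = Nominal GDP 2006 = 20.47·73 + 37.63·210 + 4.52·274 + 57.87·521 = 40785.36.
Real GDP 2010 (at 2006 prices) = 20.47·117 + 37.63·332 + 4.52·395 + 57.87·618 = 52437.21.
Real growth = 52437.21/40785.36 − 1 = 0.2857.

28.57%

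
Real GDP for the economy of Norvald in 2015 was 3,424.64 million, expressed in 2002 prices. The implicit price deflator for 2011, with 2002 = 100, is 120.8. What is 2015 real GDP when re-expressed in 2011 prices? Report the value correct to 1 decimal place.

4,137.0 million

Real GDP in 2011 prices = Real GDP in 2002 prices × (P_2011/P_2002) = 3424.64 × 1.208 = 4136.97.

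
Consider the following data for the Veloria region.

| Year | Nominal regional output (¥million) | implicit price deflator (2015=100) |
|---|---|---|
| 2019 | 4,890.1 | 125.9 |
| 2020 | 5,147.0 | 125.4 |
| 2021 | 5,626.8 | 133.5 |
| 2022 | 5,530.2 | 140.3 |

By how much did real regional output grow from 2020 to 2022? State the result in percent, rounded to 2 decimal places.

-3.97%

Real regional output 2020 = 5147.0/1.254 = 4104.47.
Real regional output 2022 = 5530.2/1.403 = 3941.70.
Change = 3941.70/4104.47 − 1 = -0.0397.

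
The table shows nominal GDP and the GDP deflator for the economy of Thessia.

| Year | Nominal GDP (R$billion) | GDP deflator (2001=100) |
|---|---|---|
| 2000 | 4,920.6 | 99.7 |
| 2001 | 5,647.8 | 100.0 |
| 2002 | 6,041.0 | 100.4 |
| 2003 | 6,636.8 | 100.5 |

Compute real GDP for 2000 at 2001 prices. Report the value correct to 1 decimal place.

R$4,935.4 billion

Real GDP 2000 = 4920.6 / 0.997 = 4935.41.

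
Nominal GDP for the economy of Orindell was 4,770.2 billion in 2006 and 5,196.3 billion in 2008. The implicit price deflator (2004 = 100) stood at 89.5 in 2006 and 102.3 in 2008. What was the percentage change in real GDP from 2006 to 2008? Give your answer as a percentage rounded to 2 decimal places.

-4.70%

Real GDP 2006 = 4770.2 / 0.895 = 5329.83.
Real GDP 2008 = 5196.3 / 1.023 = 5079.47.
Real growth = 5079.47 / 5329.83 − 1 = -0.0470.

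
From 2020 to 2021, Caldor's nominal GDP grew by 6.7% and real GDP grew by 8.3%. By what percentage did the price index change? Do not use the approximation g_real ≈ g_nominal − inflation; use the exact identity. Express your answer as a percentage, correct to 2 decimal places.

-1.48%

(1 + g_nom) = (1 + g_real)(1 + π), so π = 1.0670 / 1.0830 − 1 = -0.01477.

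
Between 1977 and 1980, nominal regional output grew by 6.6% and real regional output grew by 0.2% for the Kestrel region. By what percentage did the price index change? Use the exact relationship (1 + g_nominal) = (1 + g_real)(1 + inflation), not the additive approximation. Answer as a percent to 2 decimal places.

6.39%

(1 + g_nom) = (1 + g_real)(1 + π), so π = 1.0660 / 1.0020 − 1 = 0.06387.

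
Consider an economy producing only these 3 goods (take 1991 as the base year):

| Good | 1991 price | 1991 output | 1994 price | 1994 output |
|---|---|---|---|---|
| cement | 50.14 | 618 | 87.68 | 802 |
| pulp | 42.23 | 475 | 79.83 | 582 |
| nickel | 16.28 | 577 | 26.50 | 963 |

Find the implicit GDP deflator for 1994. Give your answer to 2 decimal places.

176.84

Nominal GDP 1994 = 87.68·802 + 79.83·582 + 26.50·963 = 142299.92.
Real GDP 1994 (at 1991 prices) = 50.14·802 + 42.23·582 + 16.28·963 = 80467.78.
Deflator = Nominal/Real × 100 = 142299.92/80467.78 × 100 = 176.841.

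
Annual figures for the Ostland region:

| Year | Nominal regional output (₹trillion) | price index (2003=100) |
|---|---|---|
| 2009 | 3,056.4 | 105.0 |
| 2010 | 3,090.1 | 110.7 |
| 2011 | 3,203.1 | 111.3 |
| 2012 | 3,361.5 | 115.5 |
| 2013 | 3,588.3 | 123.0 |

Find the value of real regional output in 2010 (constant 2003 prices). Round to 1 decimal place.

Real regional output 2010 = 3090.1 / 1.107 = 2791.42.

₹2,791.4 trillion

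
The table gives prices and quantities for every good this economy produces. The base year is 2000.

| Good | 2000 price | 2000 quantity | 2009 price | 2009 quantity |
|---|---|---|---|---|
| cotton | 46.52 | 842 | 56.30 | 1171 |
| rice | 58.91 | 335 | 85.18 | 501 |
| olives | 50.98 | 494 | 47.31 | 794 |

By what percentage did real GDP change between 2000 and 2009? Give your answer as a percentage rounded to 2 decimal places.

Real GDP 2000 = Nominal GDP 2000 = 46.52·842 + 58.91·335 + 50.98·494 = 84088.81.
Real GDP 2009 (at 2000 prices) = 46.52·1171 + 58.91·501 + 50.98·794 = 124466.95.
Real growth = 124466.95/84088.81 − 1 = 0.4802.

48.02%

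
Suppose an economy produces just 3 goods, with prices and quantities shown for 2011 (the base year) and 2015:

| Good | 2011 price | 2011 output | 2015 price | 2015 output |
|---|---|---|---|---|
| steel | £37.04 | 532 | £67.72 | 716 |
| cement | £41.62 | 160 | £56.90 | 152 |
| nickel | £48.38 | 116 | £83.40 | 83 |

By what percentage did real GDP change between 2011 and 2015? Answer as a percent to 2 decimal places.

15.28%

Real GDP 2011 = Nominal GDP 2011 = 37.04·532 + 41.62·160 + 48.38·116 = 31976.56.
Real GDP 2015 (at 2011 prices) = 37.04·716 + 41.62·152 + 48.38·83 = 36862.42.
Real growth = 36862.42/31976.56 − 1 = 0.1528.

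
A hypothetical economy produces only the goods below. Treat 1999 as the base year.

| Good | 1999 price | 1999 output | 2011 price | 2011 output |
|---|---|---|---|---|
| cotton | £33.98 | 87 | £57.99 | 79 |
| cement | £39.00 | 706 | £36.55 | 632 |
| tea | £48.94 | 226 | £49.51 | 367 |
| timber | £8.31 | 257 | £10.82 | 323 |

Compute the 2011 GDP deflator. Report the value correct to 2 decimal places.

Nominal GDP 2011 = 57.99·79 + 36.55·632 + 49.51·367 + 10.82·323 = 49345.84.
Real GDP 2011 (at 1999 prices) = 33.98·79 + 39.00·632 + 48.94·367 + 8.31·323 = 47977.53.
Deflator = Nominal/Real × 100 = 49345.84/47977.53 × 100 = 102.852.

102.85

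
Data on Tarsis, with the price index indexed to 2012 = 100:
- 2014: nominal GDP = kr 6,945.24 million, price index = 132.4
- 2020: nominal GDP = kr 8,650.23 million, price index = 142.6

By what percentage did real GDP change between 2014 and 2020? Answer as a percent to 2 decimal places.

Real GDP 2014 = 6945.24 / 1.324 = 5245.65.
Real GDP 2020 = 8650.23 / 1.426 = 6066.08.
Real growth = 6066.08 / 5245.65 − 1 = 0.1564.

15.64%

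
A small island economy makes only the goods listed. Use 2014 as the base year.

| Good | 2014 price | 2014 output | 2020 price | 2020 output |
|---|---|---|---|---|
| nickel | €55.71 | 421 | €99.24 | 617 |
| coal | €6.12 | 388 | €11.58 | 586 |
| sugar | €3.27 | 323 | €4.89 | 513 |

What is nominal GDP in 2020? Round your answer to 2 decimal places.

Nominal GDP 2020 = Σ (p_2020 × q_2020) = 99.24·617 + 11.58·586 + 4.89·513 = 70525.53.

€70525.53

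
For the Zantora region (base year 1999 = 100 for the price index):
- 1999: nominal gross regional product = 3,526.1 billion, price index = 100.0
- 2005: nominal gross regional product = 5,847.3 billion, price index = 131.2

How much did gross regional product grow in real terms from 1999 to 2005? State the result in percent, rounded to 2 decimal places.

26.39%

Deflate each year: 1999 → 3526.1/1.000 = 3526.10; 2005 → 5847.3/1.312 = 4456.78.
So real gross regional product changed by 4456.78/3526.10 − 1 = 0.2639, i.e. 26.39%.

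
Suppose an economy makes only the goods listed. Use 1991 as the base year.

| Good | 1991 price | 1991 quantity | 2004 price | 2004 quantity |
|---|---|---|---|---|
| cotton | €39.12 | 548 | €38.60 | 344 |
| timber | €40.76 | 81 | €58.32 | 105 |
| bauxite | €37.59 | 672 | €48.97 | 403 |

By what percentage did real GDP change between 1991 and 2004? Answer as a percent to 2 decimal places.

Real GDP 1991 = Nominal GDP 1991 = 39.12·548 + 40.76·81 + 37.59·672 = 49999.80.
Real GDP 2004 (at 1991 prices) = 39.12·344 + 40.76·105 + 37.59·403 = 32885.85.
Real growth = 32885.85/49999.80 − 1 = -0.3423.

-34.23%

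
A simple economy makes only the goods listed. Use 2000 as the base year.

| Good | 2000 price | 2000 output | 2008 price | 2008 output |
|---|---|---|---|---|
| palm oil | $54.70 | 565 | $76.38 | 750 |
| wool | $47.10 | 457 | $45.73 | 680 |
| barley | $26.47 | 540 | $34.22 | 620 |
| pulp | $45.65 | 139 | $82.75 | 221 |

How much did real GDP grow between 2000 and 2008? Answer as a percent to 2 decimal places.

36.24%

Real GDP 2000 = Nominal GDP 2000 = 54.70·565 + 47.10·457 + 26.47·540 + 45.65·139 = 73069.35.
Real GDP 2008 (at 2000 prices) = 54.70·750 + 47.10·680 + 26.47·620 + 45.65·221 = 99553.05.
Real growth = 99553.05/73069.35 − 1 = 0.3624.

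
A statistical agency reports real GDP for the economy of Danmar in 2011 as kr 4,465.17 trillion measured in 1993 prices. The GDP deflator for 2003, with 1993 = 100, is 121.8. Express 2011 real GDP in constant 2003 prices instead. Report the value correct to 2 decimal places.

Real GDP in 2003 prices = Real GDP in 1993 prices × (P_2003/P_1993) = 4465.17 × 1.218 = 5438.58.

kr 5,438.58 trillion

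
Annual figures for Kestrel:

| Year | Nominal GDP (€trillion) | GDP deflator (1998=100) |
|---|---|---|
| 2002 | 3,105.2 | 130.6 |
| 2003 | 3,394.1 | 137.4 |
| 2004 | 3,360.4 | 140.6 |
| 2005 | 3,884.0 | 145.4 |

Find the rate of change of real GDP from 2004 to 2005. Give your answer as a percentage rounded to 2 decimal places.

Real GDP 2004 = 3360.4/1.406 = 2390.04.
Real GDP 2005 = 3884.0/1.454 = 2671.25.
Change = 2671.25/2390.04 − 1 = 0.1177.

11.77%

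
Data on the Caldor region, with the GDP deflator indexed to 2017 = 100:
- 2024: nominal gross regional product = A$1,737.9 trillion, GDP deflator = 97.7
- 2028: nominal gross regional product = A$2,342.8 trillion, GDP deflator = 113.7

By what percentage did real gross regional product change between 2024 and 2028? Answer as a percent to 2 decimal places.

Real gross regional product 2024 = 1737.9 / 0.977 = 1778.81.
Real gross regional product 2028 = 2342.8 / 1.137 = 2060.51.
Real growth = 2060.51 / 1778.81 − 1 = 0.1584.

15.84%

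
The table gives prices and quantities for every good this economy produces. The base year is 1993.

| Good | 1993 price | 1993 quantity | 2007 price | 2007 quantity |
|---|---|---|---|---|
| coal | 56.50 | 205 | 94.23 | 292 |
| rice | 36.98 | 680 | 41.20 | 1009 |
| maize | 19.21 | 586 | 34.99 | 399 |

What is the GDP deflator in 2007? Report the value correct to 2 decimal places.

Nominal GDP 2007 = 94.23·292 + 41.20·1009 + 34.99·399 = 83046.97.
Real GDP 2007 (at 1993 prices) = 56.50·292 + 36.98·1009 + 19.21·399 = 61475.61.
Deflator = Nominal/Real × 100 = 83046.97/61475.61 × 100 = 135.089.

135.09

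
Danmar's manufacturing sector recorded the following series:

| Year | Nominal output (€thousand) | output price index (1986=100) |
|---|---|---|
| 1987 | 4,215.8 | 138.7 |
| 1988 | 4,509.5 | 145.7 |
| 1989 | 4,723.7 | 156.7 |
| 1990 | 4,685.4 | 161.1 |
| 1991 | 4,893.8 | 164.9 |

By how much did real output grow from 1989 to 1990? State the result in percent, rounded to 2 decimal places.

-3.52%

Real output 1989 = 4723.7/1.567 = 3014.49.
Real output 1990 = 4685.4/1.611 = 2908.38.
Change = 2908.38/3014.49 − 1 = -0.0352.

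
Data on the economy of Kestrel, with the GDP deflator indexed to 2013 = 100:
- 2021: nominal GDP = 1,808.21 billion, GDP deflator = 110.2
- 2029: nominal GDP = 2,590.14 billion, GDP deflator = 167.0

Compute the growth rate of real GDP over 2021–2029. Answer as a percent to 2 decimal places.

-5.48%

Deflate each year: 2021 → 1808.21/1.102 = 1640.84; 2029 → 2590.14/1.670 = 1550.98.
So real GDP changed by 1550.98/1640.84 − 1 = -0.0548, i.e. -5.48%.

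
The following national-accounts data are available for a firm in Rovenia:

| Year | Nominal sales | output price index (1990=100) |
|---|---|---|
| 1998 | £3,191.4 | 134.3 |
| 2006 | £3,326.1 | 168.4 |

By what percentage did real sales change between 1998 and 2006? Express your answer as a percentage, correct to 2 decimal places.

-16.88%

Real sales 1998 = 3191.4 / 1.343 = 2376.32.
Real sales 2006 = 3326.1 / 1.684 = 1975.12.
Real growth = 1975.12 / 2376.32 − 1 = -0.1688.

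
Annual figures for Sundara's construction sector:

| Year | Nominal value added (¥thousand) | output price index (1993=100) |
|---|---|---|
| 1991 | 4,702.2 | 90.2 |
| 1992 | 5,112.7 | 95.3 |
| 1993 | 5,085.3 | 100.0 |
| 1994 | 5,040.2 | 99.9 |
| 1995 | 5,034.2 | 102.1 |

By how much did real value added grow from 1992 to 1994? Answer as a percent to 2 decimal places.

-5.96%

Real value added 1992 = 5112.7/0.953 = 5364.85.
Real value added 1994 = 5040.2/0.999 = 5045.25.
Change = 5045.25/5364.85 − 1 = -0.0596.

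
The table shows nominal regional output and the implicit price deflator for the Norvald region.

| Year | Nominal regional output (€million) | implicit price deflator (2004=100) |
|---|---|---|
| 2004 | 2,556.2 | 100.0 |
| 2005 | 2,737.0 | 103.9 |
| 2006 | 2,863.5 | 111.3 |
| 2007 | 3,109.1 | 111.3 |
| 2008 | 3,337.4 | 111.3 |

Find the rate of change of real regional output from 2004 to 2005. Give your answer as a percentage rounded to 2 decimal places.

3.05%

Real regional output 2004 = 2556.2/1.000 = 2556.20.
Real regional output 2005 = 2737.0/1.039 = 2634.26.
Change = 2634.26/2556.20 − 1 = 0.0305.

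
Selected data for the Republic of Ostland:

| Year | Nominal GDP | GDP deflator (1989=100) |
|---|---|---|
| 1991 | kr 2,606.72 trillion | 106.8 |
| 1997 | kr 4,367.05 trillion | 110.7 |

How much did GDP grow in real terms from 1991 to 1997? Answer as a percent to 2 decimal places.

61.63%

Deflate each year: 1991 → 2606.72/1.068 = 2440.75; 1997 → 4367.05/1.107 = 3944.94.
So real GDP changed by 3944.94/2440.75 − 1 = 0.6163, i.e. 61.63%.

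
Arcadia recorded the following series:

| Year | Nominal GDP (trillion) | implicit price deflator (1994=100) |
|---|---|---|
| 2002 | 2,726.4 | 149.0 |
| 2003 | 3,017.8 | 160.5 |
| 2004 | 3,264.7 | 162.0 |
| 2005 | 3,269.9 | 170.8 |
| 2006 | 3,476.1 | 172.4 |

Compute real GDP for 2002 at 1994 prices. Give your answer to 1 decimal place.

1,829.8 trillion

Real GDP 2002 = 2726.4 / 1.490 = 1829.80.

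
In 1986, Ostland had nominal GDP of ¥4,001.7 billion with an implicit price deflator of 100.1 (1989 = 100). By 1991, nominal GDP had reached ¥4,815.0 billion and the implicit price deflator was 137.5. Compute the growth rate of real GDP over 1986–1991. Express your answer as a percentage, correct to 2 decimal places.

Deflate each year: 1986 → 4001.7/1.001 = 3997.70; 1991 → 4815.0/1.375 = 3501.82.
So real GDP changed by 3501.82/3997.70 − 1 = -0.1240, i.e. -12.40%.

-12.40%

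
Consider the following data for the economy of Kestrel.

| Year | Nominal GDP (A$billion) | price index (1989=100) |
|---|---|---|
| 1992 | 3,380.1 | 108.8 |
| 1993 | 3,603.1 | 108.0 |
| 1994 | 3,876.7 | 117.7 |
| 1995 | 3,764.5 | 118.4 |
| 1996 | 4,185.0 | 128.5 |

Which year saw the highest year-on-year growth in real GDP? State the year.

1993

1993: real = 3603.1/1.080 = 3336.20; growth vs 1992 (3106.71) = 7.39%.
1994: real = 3876.7/1.177 = 3293.71; growth vs 1993 (3336.20) = -1.27%.
1995: real = 3764.5/1.184 = 3179.48; growth vs 1994 (3293.71) = -3.47%.
1996: real = 4185.0/1.285 = 3256.81; growth vs 1995 (3179.48) = 2.43%.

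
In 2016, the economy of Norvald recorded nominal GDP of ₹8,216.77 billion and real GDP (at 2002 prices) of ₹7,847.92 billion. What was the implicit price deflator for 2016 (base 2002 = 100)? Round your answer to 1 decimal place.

104.7

implicit price deflator = (Nominal / Real) × 100 = 8216.77 / 7847.92 × 100 = 104.70.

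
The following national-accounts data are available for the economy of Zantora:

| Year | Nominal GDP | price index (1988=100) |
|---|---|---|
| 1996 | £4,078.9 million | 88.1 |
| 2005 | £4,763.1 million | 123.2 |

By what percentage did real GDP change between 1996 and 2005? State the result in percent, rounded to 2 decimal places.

-16.50%

Real GDP 1996 = 4078.9 / 0.881 = 4629.85.
Real GDP 2005 = 4763.1 / 1.232 = 3866.15.
Real growth = 3866.15 / 4629.85 − 1 = -0.1650.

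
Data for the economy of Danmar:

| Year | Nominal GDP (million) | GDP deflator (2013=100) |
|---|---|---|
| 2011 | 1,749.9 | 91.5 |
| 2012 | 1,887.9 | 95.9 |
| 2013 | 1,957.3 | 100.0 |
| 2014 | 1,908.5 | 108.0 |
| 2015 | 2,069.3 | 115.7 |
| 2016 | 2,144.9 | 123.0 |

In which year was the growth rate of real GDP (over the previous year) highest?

2012: real = 1887.9/0.959 = 1968.61; growth vs 2011 (1912.46) = 2.94%.
2013: real = 1957.3/1.000 = 1957.30; growth vs 2012 (1968.61) = -0.57%.
2014: real = 1908.5/1.080 = 1767.13; growth vs 2013 (1957.30) = -9.72%.
2015: real = 2069.3/1.157 = 1788.50; growth vs 2014 (1767.13) = 1.21%.
2016: real = 2144.9/1.230 = 1743.82; growth vs 2015 (1788.50) = -2.50%.

2012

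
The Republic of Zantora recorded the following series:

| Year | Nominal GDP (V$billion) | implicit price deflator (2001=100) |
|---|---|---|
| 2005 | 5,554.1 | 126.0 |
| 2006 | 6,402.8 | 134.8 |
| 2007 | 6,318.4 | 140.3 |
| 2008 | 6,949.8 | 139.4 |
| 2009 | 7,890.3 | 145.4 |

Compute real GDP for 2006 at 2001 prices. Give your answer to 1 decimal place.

V$4,749.9 billion

Real GDP 2006 = 6402.8 / 1.348 = 4749.85.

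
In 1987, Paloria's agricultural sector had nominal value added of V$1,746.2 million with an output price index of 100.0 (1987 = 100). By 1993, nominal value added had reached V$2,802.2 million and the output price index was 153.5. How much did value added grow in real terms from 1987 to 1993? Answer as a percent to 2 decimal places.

4.54%

Deflate each year: 1987 → 1746.2/1.000 = 1746.20; 1993 → 2802.2/1.535 = 1825.54.
So real value added changed by 1825.54/1746.20 − 1 = 0.0454, i.e. 4.54%.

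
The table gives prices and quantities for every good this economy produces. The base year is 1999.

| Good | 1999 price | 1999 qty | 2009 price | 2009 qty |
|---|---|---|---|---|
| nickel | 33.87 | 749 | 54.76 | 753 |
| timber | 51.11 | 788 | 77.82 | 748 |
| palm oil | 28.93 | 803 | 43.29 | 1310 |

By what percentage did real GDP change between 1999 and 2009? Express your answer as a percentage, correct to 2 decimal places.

Real GDP 1999 = Nominal GDP 1999 = 33.87·749 + 51.11·788 + 28.93·803 = 88874.10.
Real GDP 2009 (at 1999 prices) = 33.87·753 + 51.11·748 + 28.93·1310 = 101632.69.
Real growth = 101632.69/88874.10 − 1 = 0.1436.

14.36%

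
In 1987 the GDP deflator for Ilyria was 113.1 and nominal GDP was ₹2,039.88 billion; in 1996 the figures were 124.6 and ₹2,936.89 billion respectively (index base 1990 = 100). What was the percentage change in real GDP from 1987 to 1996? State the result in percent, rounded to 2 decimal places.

Real GDP 1987 = 2039.88 / 1.131 = 1803.61.
Real GDP 1996 = 2936.89 / 1.246 = 2357.05.
Real growth = 2357.05 / 1803.61 − 1 = 0.3069.

30.69%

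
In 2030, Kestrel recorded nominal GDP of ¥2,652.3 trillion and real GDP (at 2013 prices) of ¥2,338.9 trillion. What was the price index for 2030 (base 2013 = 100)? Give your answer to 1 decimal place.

113.4

price index = (Nominal / Real) × 100 = 2652.3 / 2338.9 × 100 = 113.40.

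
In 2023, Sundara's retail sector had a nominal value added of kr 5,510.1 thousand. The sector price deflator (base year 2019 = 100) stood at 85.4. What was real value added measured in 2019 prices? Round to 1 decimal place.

Real value added = Nominal / (sector price deflator/100) = 5510.1 / 0.854 = 6452.11.

kr 6,452.1 thousand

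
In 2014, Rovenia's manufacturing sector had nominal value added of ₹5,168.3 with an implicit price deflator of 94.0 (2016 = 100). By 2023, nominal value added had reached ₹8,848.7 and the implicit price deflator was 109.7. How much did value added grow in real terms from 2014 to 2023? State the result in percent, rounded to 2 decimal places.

46.71%

Deflate each year: 2014 → 5168.3/0.940 = 5498.19; 2023 → 8848.7/1.097 = 8066.27.
So real value added changed by 8066.27/5498.19 − 1 = 0.4671, i.e. 46.71%.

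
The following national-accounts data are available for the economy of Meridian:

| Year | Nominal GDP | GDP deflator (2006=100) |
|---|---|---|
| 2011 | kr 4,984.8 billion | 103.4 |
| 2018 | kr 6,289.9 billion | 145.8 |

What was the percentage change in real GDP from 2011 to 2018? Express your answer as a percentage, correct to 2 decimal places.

Deflate each year: 2011 → 4984.8/1.034 = 4820.89; 2018 → 6289.9/1.458 = 4314.06.
So real GDP changed by 4314.06/4820.89 − 1 = -0.1051, i.e. -10.51%.

-10.51%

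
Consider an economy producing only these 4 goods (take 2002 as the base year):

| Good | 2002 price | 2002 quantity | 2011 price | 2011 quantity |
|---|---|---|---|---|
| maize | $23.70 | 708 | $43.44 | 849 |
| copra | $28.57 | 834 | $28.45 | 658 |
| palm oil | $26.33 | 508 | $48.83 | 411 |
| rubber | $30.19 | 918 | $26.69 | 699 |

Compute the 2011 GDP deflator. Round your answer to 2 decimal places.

133.14

Nominal GDP 2011 = 43.44·849 + 28.45·658 + 48.83·411 + 26.69·699 = 94326.10.
Real GDP 2011 (at 2002 prices) = 23.70·849 + 28.57·658 + 26.33·411 + 30.19·699 = 70844.80.
Deflator = Nominal/Real × 100 = 94326.10/70844.80 × 100 = 133.145.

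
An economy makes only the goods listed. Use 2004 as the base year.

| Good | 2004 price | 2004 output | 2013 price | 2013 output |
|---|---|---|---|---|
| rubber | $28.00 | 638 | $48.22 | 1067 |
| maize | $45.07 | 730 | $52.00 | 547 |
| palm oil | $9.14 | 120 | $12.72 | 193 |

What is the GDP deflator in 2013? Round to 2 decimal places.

Nominal GDP 2013 = 48.22·1067 + 52.00·547 + 12.72·193 = 82349.70.
Real GDP 2013 (at 2004 prices) = 28.00·1067 + 45.07·547 + 9.14·193 = 56293.31.
Deflator = Nominal/Real × 100 = 82349.70/56293.31 × 100 = 146.287.

146.29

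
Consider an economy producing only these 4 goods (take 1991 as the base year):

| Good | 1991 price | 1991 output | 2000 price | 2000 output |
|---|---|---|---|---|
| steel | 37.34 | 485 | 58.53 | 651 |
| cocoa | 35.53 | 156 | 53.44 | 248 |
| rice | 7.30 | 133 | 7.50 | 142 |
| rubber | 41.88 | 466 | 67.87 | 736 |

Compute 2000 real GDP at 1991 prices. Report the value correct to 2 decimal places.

Real GDP 2000 = Σ (p_1991 × q_2000) = 37.34·651 + 35.53·248 + 7.30·142 + 41.88·736 = 64980.06.

64980.06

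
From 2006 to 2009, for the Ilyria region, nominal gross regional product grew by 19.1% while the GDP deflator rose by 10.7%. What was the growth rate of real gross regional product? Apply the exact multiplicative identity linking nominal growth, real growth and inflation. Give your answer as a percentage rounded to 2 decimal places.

(1 + g_nom) = (1 + g_real)(1 + π), so g_real = 1.1910 / 1.1070 − 1 = 0.07588.

7.59%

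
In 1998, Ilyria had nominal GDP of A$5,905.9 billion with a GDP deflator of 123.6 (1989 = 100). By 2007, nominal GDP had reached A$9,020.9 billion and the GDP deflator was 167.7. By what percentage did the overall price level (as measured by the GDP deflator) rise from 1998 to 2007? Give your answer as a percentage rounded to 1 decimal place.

35.7%

Price-level change = 167.7 / 123.6 − 1 = 0.3568.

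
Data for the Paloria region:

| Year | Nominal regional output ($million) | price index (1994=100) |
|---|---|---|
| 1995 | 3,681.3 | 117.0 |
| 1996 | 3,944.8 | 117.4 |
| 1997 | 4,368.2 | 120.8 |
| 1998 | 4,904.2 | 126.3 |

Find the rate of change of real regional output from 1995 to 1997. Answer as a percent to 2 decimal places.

Real regional output 1995 = 3681.3/1.170 = 3146.41.
Real regional output 1997 = 4368.2/1.208 = 3616.06.
Change = 3616.06/3146.41 − 1 = 0.1493.

14.93%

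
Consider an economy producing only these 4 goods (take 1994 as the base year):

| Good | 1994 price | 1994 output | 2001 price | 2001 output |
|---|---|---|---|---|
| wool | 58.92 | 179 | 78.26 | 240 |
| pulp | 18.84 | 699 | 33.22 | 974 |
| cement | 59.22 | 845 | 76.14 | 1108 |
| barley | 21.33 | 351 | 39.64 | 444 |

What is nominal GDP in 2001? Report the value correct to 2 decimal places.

153101.96

Nominal GDP 2001 = Σ (p_2001 × q_2001) = 78.26·240 + 33.22·974 + 76.14·1108 + 39.64·444 = 153101.96.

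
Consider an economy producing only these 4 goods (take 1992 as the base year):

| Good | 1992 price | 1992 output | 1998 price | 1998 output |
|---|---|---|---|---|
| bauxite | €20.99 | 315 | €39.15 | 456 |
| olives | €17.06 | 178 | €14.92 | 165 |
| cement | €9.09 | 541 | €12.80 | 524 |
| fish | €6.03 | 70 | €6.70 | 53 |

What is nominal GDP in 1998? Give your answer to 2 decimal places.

Nominal GDP 1998 = Σ (p_1998 × q_1998) = 39.15·456 + 14.92·165 + 12.80·524 + 6.70·53 = 27376.50.

€27376.50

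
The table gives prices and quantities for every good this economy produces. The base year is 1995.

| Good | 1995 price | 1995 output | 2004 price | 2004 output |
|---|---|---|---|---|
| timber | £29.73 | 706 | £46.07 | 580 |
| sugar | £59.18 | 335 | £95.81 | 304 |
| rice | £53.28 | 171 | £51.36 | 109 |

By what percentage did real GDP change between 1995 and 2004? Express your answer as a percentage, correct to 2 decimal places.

-17.79%

Real GDP 1995 = Nominal GDP 1995 = 29.73·706 + 59.18·335 + 53.28·171 = 49925.56.
Real GDP 2004 (at 1995 prices) = 29.73·580 + 59.18·304 + 53.28·109 = 41041.64.
Real growth = 41041.64/49925.56 − 1 = -0.1779.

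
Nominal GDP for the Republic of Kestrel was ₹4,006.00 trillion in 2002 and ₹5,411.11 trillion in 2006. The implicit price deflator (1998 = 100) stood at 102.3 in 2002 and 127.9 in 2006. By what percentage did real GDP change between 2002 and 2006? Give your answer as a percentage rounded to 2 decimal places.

Deflate each year: 2002 → 4006.00/1.023 = 3915.93; 2006 → 5411.11/1.279 = 4230.73.
So real GDP changed by 4230.73/3915.93 − 1 = 0.0804, i.e. 8.04%.

8.04%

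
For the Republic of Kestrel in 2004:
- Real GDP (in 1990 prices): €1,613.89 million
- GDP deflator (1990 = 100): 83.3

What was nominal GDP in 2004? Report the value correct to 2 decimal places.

€1,344.37 million

Nominal GDP = Real × (GDP deflator/100) = 1613.89 × 0.833 = 1344.37.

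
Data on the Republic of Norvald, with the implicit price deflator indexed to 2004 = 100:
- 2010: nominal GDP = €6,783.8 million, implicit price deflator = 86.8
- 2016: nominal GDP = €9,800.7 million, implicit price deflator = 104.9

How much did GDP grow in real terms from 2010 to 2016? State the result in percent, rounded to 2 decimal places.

Real GDP 2010 = 6783.8 / 0.868 = 7815.44.
Real GDP 2016 = 9800.7 / 1.049 = 9342.90.
Real growth = 9342.90 / 7815.44 − 1 = 0.1954.

19.54%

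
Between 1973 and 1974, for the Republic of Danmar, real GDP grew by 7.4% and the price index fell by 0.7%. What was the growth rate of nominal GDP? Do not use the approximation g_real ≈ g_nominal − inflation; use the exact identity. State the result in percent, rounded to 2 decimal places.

(1 + g_nom) = (1 + g_real)(1 + π) = 1.0740 × 0.9930 = 1.06648.

6.65%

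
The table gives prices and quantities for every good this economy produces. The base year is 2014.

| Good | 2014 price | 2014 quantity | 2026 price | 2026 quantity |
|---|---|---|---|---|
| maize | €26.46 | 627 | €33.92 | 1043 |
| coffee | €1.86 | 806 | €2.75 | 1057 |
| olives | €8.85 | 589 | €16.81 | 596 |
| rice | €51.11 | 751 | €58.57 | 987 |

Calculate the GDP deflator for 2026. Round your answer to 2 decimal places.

Nominal GDP 2026 = 33.92·1043 + 2.75·1057 + 16.81·596 + 58.57·987 = 106112.66.
Real GDP 2026 (at 2014 prices) = 26.46·1043 + 1.86·1057 + 8.85·596 + 51.11·987 = 85283.97.
Deflator = Nominal/Real × 100 = 106112.66/85283.97 × 100 = 124.423.

124.42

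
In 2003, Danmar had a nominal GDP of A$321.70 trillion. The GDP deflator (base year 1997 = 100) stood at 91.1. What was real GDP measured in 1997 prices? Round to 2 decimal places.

Real GDP = Nominal / (GDP deflator/100) = 321.70 / 0.911 = 353.13.

A$353.13 trillion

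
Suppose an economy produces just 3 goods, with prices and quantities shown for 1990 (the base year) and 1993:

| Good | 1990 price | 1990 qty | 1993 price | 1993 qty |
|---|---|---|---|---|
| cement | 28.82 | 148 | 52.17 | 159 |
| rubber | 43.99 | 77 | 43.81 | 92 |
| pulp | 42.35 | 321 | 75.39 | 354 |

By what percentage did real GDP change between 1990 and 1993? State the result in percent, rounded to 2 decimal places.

Real GDP 1990 = Nominal GDP 1990 = 28.82·148 + 43.99·77 + 42.35·321 = 21246.94.
Real GDP 1993 (at 1990 prices) = 28.82·159 + 43.99·92 + 42.35·354 = 23621.36.
Real growth = 23621.36/21246.94 − 1 = 0.1118.

11.18%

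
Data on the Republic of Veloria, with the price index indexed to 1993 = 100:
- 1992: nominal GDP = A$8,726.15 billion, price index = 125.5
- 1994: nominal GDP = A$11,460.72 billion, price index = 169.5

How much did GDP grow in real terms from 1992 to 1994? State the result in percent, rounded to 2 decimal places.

-2.76%

Real GDP 1992 = 8726.15 / 1.255 = 6953.11.
Real GDP 1994 = 11460.72 / 1.695 = 6761.49.
Real growth = 6761.49 / 6953.11 − 1 = -0.0276.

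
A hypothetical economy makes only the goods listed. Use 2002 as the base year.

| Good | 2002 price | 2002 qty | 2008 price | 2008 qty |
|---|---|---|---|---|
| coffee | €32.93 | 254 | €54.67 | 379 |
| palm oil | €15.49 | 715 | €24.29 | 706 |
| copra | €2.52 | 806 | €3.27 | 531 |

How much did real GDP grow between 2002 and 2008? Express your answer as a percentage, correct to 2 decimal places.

Real GDP 2002 = Nominal GDP 2002 = 32.93·254 + 15.49·715 + 2.52·806 = 21470.69.
Real GDP 2008 (at 2002 prices) = 32.93·379 + 15.49·706 + 2.52·531 = 24754.53.
Real growth = 24754.53/21470.69 − 1 = 0.1529.

15.29%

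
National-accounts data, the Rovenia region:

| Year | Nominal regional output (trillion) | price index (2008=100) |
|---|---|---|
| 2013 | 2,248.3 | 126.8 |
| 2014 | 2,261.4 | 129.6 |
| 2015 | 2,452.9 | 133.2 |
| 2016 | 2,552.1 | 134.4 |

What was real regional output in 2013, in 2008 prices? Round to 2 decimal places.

Real regional output 2013 = 2248.3 / 1.268 = 1773.11.

1,773.11 trillion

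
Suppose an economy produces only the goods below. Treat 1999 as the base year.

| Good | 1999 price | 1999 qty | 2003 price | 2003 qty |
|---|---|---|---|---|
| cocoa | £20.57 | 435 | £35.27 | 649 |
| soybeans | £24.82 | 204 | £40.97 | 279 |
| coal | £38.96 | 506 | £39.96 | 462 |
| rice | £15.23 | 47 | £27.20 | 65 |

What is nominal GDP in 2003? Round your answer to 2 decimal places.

£54550.38

Nominal GDP 2003 = Σ (p_2003 × q_2003) = 35.27·649 + 40.97·279 + 39.96·462 + 27.20·65 = 54550.38.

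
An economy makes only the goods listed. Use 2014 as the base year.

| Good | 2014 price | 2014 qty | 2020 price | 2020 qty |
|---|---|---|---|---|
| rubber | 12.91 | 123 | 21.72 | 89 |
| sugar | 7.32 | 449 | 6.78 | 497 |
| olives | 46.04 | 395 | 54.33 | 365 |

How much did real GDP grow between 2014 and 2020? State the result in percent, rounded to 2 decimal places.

Real GDP 2014 = Nominal GDP 2014 = 12.91·123 + 7.32·449 + 46.04·395 = 23060.41.
Real GDP 2020 (at 2014 prices) = 12.91·89 + 7.32·497 + 46.04·365 = 21591.63.
Real growth = 21591.63/23060.41 − 1 = -0.0637.

-6.37%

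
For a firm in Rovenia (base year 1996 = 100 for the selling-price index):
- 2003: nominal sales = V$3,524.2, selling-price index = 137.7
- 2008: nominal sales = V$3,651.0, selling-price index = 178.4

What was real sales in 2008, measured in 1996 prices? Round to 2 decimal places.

Real sales = Nominal / (selling-price index/100) = 3651.0 / 1.784 = 2046.52.

V$2,046.52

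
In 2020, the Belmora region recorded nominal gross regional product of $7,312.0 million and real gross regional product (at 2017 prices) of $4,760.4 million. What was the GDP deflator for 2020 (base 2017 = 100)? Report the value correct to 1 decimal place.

GDP deflator = (Nominal / Real) × 100 = 7312.0 / 4760.4 × 100 = 153.60.

153.6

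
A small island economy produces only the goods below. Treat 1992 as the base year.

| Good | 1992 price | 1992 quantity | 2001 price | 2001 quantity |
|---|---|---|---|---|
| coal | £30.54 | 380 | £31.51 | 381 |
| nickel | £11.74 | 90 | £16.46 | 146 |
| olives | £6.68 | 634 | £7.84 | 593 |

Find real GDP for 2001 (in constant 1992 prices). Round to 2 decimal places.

£17311.02

Real GDP 2001 = Σ (p_1992 × q_2001) = 30.54·381 + 11.74·146 + 6.68·593 = 17311.02.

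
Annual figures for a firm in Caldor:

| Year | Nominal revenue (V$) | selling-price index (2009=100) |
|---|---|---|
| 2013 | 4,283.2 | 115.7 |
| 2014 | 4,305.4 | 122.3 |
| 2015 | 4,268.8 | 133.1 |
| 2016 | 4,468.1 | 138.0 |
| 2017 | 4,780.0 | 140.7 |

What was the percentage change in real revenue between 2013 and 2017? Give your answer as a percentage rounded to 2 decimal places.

-8.23%

Real revenue 2013 = 4283.2/1.157 = 3701.99.
Real revenue 2017 = 4780.0/1.407 = 3397.30.
Change = 3397.30/3701.99 − 1 = -0.0823.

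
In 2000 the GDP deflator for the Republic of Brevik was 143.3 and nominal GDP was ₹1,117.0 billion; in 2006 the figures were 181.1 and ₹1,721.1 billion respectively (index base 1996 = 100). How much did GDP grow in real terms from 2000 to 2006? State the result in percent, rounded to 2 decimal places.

Real GDP 2000 = 1117.0 / 1.433 = 779.48.
Real GDP 2006 = 1721.1 / 1.811 = 950.36.
Real growth = 950.36 / 779.48 − 1 = 0.2192.

21.92%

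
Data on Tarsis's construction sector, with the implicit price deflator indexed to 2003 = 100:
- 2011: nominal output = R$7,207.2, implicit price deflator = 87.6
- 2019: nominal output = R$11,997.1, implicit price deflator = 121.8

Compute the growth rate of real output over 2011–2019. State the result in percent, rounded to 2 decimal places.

Real output 2011 = 7207.2 / 0.876 = 8227.40.
Real output 2019 = 11997.1 / 1.218 = 9849.84.
Real growth = 9849.84 / 8227.40 − 1 = 0.1972.

19.72%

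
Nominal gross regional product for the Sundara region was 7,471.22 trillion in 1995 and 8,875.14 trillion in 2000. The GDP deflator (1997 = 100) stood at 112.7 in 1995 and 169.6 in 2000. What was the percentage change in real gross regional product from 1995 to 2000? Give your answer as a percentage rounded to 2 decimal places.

-21.06%

Deflate each year: 1995 → 7471.22/1.127 = 6629.30; 2000 → 8875.14/1.696 = 5232.98.
So real gross regional product changed by 5232.98/6629.30 − 1 = -0.2106, i.e. -21.06%.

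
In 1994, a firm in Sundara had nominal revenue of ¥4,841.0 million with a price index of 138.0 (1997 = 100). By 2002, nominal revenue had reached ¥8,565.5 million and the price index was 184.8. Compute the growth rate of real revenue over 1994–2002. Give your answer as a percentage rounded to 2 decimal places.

Deflate each year: 1994 → 4841.0/1.380 = 3507.97; 2002 → 8565.5/1.848 = 4635.01.
So real revenue changed by 4635.01/3507.97 − 1 = 0.3213, i.e. 32.13%.

32.13%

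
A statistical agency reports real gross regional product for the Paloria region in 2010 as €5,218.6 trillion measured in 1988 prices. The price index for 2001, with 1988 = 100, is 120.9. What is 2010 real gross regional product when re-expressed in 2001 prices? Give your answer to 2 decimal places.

€6,309.29 trillion

Real gross regional product in 2001 prices = Real gross regional product in 1988 prices × (P_2001/P_1988) = 5218.6 × 1.209 = 6309.29.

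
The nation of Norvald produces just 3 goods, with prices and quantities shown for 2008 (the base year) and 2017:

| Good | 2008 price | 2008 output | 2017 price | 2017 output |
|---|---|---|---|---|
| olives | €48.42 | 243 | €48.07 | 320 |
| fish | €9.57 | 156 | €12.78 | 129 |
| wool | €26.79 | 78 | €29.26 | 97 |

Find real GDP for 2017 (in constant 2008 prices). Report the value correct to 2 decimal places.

€19327.56

Real GDP 2017 = Σ (p_2008 × q_2017) = 48.42·320 + 9.57·129 + 26.79·97 = 19327.56.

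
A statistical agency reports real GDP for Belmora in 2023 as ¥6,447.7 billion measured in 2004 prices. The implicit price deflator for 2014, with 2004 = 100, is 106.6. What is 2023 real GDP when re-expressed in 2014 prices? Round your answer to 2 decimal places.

Real GDP in 2014 prices = Real GDP in 2004 prices × (P_2014/P_2004) = 6447.7 × 1.066 = 6873.25.

¥6,873.25 billion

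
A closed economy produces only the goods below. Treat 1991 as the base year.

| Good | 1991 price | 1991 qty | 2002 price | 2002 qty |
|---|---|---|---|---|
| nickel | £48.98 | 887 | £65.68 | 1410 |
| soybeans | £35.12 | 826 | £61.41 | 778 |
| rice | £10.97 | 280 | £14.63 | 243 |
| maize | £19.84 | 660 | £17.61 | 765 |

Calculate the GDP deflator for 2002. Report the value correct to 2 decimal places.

137.80

Nominal GDP 2002 = 65.68·1410 + 61.41·778 + 14.63·243 + 17.61·765 = 157412.52.
Real GDP 2002 (at 1991 prices) = 48.98·1410 + 35.12·778 + 10.97·243 + 19.84·765 = 114228.47.
Deflator = Nominal/Real × 100 = 157412.52/114228.47 × 100 = 137.805.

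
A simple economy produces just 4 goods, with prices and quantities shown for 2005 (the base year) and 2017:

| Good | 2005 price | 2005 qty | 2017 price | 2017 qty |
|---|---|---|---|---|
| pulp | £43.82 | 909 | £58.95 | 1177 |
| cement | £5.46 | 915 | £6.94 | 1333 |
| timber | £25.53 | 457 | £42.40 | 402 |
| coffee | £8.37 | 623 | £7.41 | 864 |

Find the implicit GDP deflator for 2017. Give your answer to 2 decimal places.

Nominal GDP 2017 = 58.95·1177 + 6.94·1333 + 42.40·402 + 7.41·864 = 102082.21.
Real GDP 2017 (at 2005 prices) = 43.82·1177 + 5.46·1333 + 25.53·402 + 8.37·864 = 76349.06.
Deflator = Nominal/Real × 100 = 102082.21/76349.06 × 100 = 133.705.

133.70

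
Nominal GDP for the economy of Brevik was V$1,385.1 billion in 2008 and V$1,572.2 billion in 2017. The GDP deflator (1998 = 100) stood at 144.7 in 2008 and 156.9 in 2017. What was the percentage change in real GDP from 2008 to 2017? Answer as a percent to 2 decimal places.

Real GDP 2008 = 1385.1 / 1.447 = 957.22.
Real GDP 2017 = 1572.2 / 1.569 = 1002.04.
Real growth = 1002.04 / 957.22 − 1 = 0.0468.

4.68%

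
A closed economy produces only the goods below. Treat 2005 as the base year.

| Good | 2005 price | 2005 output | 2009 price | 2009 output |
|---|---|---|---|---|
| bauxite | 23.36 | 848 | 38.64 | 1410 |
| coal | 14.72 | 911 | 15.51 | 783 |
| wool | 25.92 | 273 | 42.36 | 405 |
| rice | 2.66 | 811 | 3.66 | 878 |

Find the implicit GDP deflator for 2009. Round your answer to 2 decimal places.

Nominal GDP 2009 = 38.64·1410 + 15.51·783 + 42.36·405 + 3.66·878 = 86996.01.
Real GDP 2009 (at 2005 prices) = 23.36·1410 + 14.72·783 + 25.92·405 + 2.66·878 = 57296.44.
Deflator = Nominal/Real × 100 = 86996.01/57296.44 × 100 = 151.835.

151.83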